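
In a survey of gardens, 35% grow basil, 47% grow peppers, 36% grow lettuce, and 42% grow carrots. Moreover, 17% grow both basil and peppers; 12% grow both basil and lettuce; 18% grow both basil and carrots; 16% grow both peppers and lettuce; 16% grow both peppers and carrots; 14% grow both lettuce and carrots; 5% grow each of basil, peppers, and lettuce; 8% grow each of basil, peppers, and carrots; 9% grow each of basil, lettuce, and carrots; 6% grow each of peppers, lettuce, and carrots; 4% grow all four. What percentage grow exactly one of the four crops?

P(exactly one) = 35 + 47 + 36 + 42 − 2·17 − 2·12 − 2·18 − 2·16 − 2·16 − 2·14 + 3·5 + 3·8 + 3·9 + 3·6 − 4·4 = 42%

42%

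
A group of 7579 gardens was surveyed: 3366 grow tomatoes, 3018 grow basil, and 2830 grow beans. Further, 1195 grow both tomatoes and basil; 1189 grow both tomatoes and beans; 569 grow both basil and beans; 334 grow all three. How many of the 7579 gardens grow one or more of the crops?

By inclusion–exclusion:
|union| = 3366 + 3018 + 2830 − 1195 − 1189 − 569 + 334 = 6595

6595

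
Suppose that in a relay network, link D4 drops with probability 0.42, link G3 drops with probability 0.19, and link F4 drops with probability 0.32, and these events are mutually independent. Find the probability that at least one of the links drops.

0.680536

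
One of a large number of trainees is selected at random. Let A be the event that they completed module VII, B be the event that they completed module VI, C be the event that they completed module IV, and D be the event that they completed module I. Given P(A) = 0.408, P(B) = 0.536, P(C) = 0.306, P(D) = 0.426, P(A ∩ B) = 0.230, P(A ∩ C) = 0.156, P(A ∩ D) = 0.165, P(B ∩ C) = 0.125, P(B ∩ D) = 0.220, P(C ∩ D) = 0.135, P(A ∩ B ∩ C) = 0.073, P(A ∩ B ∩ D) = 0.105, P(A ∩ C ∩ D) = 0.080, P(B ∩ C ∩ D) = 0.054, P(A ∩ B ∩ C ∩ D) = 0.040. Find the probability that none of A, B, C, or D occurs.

Using inclusion–exclusion:
P(A ∪ B ∪ C ∪ D) = 0.408 + 0.536 + 0.306 + 0.426 − 0.230 − 0.156 − 0.165 − 0.125 − 0.220 − 0.135 + 0.073 + 0.105 + 0.080 + 0.054 − 0.040 = 0.917
P(none) = 1 − 0.917 = 0.083

0.083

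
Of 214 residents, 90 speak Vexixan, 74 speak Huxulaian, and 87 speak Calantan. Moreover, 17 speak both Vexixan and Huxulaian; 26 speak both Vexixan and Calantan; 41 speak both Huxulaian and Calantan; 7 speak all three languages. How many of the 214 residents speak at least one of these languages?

By inclusion-exclusion,
N(≥1) = 90 + 74 + 87 − 17 − 26 − 41 + 7 = 174

174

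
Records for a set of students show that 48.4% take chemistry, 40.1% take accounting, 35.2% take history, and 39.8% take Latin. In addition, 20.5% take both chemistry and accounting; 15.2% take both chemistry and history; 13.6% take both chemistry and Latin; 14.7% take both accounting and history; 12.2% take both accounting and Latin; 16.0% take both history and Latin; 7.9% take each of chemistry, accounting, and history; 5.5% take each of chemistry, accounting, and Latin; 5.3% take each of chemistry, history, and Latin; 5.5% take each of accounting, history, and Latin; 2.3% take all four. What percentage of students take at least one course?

93.2%

By inclusion-exclusion,
P(≥1) = 48.4 + 40.1 + 35.2 + 39.8 − 20.5 − 15.2 − 13.6 − 14.7 − 12.2 − 16.0 + 7.9 + 5.5 + 5.3 + 5.5 − 2.3 = 93.2%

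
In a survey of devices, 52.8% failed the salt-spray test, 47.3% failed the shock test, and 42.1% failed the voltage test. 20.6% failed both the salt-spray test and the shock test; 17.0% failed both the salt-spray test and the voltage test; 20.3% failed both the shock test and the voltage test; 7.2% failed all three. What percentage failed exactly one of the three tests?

48.0%

Using the inclusion–exclusion count for exactly one event:
P(exactly one) = 52.8 + 47.3 + 42.1 − 2·20.6 − 2·17.0 − 2·20.3 + 3·7.2 = 48.0%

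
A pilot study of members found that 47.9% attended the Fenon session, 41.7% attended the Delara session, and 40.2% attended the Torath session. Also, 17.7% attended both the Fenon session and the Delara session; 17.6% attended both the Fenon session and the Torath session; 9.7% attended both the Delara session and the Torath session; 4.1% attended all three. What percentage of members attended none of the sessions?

11.1%

Inclusion–exclusion gives
P(≥1) = 47.9 + 41.7 + 40.2 − 17.7 − 17.6 − 9.7 + 4.1 = 88.9%
P(none) = 100% − 88.9% = 11.1%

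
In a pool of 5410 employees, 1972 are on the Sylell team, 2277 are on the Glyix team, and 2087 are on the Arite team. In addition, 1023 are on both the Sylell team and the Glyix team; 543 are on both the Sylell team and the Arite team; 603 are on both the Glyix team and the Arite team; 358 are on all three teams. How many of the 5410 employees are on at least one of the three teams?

4525

|union| = 1972 + 2277 + 2087 − 1023 − 543 − 603 + 358 = 4525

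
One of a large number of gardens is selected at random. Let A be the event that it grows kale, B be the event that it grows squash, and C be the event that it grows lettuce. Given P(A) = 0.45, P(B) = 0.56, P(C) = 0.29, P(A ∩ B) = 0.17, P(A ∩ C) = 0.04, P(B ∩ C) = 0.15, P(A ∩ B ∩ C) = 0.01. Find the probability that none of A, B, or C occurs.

Apply inclusion-exclusion:
P(A ∪ B ∪ C) = 0.45 + 0.56 + 0.29 − 0.17 − 0.04 − 0.15 + 0.01 = 0.95
P(none) = 1 − 0.95 = 0.05

0.05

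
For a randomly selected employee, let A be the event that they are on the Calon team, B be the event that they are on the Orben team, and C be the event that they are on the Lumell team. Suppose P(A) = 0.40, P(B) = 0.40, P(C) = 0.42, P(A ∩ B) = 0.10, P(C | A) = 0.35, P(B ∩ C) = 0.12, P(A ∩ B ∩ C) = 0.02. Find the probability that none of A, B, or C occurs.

0.12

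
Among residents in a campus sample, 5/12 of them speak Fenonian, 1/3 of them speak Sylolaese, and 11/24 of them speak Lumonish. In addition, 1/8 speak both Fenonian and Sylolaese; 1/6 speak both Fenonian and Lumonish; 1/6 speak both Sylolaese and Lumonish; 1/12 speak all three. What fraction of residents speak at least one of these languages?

Using inclusion–exclusion:
P(union) = 5/12 + 1/3 + 11/24 − 1/8 − 1/6 − 1/6 + 1/12 = 5/6

5/6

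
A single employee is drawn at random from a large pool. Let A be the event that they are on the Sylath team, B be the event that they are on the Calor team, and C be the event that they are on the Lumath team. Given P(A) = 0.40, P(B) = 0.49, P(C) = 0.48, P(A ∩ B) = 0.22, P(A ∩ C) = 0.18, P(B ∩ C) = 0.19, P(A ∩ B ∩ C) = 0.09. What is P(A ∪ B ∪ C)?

Apply inclusion-exclusion:
P(A ∪ B ∪ C) = 0.40 + 0.49 + 0.48 − 0.22 − 0.18 − 0.19 + 0.09 = 0.87

0.87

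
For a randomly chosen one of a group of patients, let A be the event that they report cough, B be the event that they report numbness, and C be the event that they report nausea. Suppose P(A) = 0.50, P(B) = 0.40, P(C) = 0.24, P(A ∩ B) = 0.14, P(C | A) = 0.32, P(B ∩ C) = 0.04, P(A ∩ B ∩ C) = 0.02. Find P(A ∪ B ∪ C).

0.82

P(A ∩ C) = P(A)·P(C|A) = 0.50 × 0.32 = 0.16
Using inclusion–exclusion:
P(A ∪ B ∪ C) = 0.50 + 0.40 + 0.24 − 0.14 − 0.16 − 0.04 + 0.02 = 0.82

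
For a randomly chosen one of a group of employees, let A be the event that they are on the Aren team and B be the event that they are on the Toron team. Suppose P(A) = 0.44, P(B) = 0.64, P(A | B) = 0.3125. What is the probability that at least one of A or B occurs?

P(A ∩ B) = P(B)·P(A|B) = 0.64 × 0.3125 = 0.20
P(A ∪ B) = 0.44 + 0.64 − 0.20 = 0.88

0.88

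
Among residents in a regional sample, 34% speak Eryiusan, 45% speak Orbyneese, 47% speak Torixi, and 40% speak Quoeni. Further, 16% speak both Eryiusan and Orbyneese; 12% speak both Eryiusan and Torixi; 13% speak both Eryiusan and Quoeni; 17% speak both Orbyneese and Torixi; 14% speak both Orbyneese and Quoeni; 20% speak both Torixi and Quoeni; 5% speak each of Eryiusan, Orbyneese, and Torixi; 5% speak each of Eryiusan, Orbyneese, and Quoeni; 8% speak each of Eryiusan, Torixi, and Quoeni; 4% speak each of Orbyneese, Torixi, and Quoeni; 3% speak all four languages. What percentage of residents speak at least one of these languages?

Apply inclusion-exclusion:
P(≥1) = 34 + 45 + 47 + 40 − 16 − 12 − 13 − 17 − 14 − 20 + 5 + 5 + 8 + 4 − 3 = 93%

93%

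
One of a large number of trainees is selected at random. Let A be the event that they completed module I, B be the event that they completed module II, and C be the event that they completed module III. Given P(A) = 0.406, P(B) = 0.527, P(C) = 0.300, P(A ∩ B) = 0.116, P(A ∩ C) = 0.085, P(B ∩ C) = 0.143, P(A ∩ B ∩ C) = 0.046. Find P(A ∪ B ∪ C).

0.935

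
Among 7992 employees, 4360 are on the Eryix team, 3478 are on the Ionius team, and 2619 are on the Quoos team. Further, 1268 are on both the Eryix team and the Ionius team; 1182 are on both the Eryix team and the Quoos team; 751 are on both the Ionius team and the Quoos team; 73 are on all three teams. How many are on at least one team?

7329

|at least one| = 4360 + 3478 + 2619 − 1268 − 1182 − 751 + 73 = 7329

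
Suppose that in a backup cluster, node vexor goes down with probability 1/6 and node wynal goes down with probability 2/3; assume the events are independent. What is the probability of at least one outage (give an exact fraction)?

13/18

Independence gives P(none) = ∏(1 − pᵢ).
P(none) = (1 − 1/6) × (1 − 2/3) = 5/6 × 1/3 = 5/18
P(at least one) = 1 − 5/18 = 13/18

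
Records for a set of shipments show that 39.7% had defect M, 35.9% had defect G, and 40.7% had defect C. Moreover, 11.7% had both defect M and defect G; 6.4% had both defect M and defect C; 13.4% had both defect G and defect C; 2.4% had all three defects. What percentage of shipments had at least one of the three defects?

87.2%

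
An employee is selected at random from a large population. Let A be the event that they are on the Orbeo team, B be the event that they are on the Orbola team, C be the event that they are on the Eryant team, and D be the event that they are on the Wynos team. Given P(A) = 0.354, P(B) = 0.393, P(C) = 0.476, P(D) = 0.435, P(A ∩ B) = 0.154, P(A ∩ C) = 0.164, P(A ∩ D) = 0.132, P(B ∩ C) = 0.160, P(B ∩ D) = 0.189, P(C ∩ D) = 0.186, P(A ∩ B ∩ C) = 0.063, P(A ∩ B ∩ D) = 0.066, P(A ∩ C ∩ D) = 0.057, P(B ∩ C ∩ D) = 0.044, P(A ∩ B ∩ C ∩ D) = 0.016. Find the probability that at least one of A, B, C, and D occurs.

0.887

Apply inclusion-exclusion:
P(A ∪ B ∪ C ∪ D) = 0.354 + 0.393 + 0.476 + 0.435 − 0.154 − 0.164 − 0.132 − 0.160 − 0.189 − 0.186 + 0.063 + 0.066 + 0.057 + 0.044 − 0.016 = 0.887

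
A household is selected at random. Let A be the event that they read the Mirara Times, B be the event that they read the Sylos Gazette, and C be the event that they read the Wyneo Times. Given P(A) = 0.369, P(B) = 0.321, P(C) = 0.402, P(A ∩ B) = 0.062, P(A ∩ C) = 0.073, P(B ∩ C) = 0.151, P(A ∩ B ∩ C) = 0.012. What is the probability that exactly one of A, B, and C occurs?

By inclusion–exclusion (exactly-one form):
P(exactly one) = 0.369 + 0.321 + 0.402 − 2·0.062 − 2·0.073 − 2·0.151 + 3·0.012 = 0.556

0.556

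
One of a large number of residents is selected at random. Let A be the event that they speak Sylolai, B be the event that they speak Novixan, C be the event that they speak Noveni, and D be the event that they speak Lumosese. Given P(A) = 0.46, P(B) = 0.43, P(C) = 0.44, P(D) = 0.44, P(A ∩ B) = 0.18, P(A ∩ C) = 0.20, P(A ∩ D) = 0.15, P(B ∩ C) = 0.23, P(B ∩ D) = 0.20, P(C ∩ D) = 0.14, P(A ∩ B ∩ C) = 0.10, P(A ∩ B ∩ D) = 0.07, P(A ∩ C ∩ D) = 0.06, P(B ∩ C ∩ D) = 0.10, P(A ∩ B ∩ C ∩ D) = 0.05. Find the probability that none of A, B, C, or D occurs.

0.05

By inclusion-exclusion,
P(A ∪ B ∪ C ∪ D) = 0.46 + 0.43 + 0.44 + 0.44 − 0.18 − 0.20 − 0.15 − 0.23 − 0.20 − 0.14 + 0.10 + 0.07 + 0.06 + 0.10 − 0.05 = 0.95
P(none) = 1 − 0.95 = 0.05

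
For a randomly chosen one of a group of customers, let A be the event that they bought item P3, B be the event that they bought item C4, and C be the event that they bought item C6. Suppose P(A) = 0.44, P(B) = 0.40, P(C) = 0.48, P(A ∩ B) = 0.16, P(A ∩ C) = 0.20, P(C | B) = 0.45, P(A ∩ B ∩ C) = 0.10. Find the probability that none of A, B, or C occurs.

0.12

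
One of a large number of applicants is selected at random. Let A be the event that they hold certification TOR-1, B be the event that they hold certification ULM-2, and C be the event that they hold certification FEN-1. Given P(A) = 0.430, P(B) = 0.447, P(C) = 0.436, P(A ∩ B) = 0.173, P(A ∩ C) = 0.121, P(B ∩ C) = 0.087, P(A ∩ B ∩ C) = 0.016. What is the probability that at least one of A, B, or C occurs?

0.948

By inclusion–exclusion:
P(A ∪ B ∪ C) = 0.430 + 0.447 + 0.436 − 0.173 − 0.121 − 0.087 + 0.016 = 0.948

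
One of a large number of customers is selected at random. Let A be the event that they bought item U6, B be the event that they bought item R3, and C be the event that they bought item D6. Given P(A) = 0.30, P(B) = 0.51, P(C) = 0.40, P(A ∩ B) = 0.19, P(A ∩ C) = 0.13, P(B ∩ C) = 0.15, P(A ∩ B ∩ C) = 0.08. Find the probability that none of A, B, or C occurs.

Apply inclusion-exclusion:
P(A ∪ B ∪ C) = 0.30 + 0.51 + 0.40 − 0.19 − 0.13 − 0.15 + 0.08 = 0.82
P(none) = 1 − 0.82 = 0.18

0.18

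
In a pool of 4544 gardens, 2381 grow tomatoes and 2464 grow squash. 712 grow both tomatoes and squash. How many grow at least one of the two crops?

4133

|union| = 2381 + 2464 − 712 = 4133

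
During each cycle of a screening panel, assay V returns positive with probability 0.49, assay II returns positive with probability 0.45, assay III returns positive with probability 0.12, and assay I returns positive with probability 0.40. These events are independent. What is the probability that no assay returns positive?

P(none) = (1 − 0.49) × (1 − 0.45) × (1 − 0.12) × (1 − 0.40) = 0.51 × 0.55 × 0.88 × 0.60 = 0.148104

0.148104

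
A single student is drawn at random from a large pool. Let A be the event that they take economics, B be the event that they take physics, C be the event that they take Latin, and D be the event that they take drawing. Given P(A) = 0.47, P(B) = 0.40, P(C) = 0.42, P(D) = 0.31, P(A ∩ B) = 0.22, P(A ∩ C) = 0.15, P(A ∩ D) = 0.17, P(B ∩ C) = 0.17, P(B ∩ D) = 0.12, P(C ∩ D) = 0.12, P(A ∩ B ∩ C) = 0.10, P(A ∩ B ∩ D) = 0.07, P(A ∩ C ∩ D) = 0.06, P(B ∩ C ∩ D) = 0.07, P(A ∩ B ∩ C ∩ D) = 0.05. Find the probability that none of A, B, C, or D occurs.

0.10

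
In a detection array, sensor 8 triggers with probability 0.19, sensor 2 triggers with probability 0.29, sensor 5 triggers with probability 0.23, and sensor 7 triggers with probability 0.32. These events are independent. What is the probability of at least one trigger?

0.69887764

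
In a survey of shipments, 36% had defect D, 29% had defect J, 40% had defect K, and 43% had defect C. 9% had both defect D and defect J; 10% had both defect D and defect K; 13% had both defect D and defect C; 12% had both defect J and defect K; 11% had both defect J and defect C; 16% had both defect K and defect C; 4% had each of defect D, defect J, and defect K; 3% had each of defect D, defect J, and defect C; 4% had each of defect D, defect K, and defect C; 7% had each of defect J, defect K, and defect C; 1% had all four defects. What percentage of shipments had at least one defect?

94%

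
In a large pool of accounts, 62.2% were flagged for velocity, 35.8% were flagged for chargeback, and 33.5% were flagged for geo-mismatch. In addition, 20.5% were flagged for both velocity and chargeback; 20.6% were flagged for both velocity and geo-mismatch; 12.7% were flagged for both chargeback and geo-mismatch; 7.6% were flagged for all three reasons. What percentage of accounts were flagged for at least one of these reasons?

85.3%

By inclusion-exclusion,
P(≥1) = 62.2 + 35.8 + 33.5 − 20.5 − 20.6 − 12.7 + 7.6 = 85.3%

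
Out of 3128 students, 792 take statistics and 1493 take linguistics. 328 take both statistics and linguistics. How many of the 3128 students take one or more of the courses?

|union| = 792 + 1493 − 328 = 1957

1957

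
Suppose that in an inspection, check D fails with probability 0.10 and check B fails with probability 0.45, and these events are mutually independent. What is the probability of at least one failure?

P(none) = (1 − 0.10) × (1 − 0.45) = 0.90 × 0.55 = 0.495
P(at least one) = 1 − 0.495 = 0.505

0.505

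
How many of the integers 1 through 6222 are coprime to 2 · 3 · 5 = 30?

3111 + 2074 + 1244 − 1037 − 622 − 414 + 207 = 4563
6222 − 4563 = 1659

1659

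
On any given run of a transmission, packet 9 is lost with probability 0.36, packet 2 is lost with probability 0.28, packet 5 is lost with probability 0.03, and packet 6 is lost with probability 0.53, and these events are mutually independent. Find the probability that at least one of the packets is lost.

Since the events are independent, P(none) is the product of the individual non-occurrence probabilities.
P(none) = (1 − 0.36) × (1 − 0.28) × (1 − 0.03) × (1 − 0.53) = 0.64 × 0.72 × 0.97 × 0.47 = 0.21007872
P(at least one) = 1 − 0.21007872 = 0.78992128

0.78992128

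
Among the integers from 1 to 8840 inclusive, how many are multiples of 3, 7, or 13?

floor(8840/3) + floor(8840/7) + floor(8840/13) − floor(8840/21) − floor(8840/39) − floor(8840/91) + floor(8840/273) = 2946 + 1262 + 680 − 420 − 226 − 97 + 32 = 4177

4177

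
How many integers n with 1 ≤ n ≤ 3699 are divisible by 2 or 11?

2017

Using inclusion–exclusion:
⌊3699/2⌋ + ⌊3699/11⌋ − ⌊3699/22⌋ = 1849 + 336 − 168 = 2017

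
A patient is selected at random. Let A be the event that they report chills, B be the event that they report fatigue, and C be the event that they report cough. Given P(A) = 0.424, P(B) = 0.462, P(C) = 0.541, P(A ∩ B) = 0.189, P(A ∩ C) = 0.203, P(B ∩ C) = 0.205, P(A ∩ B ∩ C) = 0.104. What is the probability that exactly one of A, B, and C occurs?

0.545

Using the inclusion–exclusion count for exactly one event:
P(exactly one) = 0.424 + 0.462 + 0.541 − 2·0.189 − 2·0.203 − 2·0.205 + 3·0.104 = 0.545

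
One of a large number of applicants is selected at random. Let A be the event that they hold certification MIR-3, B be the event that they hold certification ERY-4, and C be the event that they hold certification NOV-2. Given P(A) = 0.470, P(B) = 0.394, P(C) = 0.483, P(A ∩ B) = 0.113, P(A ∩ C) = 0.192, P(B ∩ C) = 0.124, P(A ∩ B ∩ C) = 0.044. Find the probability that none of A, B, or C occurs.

P(A ∪ B ∪ C) = 0.470 + 0.394 + 0.483 − 0.113 − 0.192 − 0.124 + 0.044 = 0.962
P(none) = 1 − 0.962 = 0.038

0.038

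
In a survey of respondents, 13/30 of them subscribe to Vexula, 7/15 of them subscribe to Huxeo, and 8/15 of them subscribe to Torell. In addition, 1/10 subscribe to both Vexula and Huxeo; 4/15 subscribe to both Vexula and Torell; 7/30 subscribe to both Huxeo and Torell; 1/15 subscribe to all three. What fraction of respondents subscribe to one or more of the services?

9/10

Inclusion–exclusion gives
P(≥1) = 13/30 + 7/15 + 8/15 − 1/10 − 4/15 − 7/30 + 1/15 = 9/10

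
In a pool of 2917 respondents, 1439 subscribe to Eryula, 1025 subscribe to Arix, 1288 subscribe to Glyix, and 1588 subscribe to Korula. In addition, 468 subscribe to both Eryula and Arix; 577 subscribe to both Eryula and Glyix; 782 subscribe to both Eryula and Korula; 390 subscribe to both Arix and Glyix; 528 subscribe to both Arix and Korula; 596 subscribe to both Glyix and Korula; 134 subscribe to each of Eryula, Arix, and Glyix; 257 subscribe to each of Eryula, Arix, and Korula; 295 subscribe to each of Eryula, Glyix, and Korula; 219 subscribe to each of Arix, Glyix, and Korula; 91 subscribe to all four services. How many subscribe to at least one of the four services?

Apply inclusion-exclusion:
|union| = 1439 + 1025 + 1288 + 1588 − 468 − 577 − 782 − 390 − 528 − 596 + 134 + 257 + 295 + 219 − 91 = 2813

2813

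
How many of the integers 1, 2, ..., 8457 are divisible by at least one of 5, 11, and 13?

By inclusion–exclusion:
floor(8457/5) + floor(8457/11) + floor(8457/13) − floor(8457/55) − floor(8457/65) − floor(8457/143) + floor(8457/715) = 1691 + 768 + 650 − 153 − 130 − 59 + 11 = 2778

2778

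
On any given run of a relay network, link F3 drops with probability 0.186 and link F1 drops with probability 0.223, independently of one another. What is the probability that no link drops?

P(none) = (1 − 0.186) × (1 − 0.223) = 0.814 × 0.777 = 0.632478

0.632478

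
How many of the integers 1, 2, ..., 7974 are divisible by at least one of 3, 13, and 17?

3356

Apply inclusion-exclusion:
⌊7974/3⌋ + ⌊7974/13⌋ + ⌊7974/17⌋ − ⌊7974/39⌋ − ⌊7974/51⌋ − ⌊7974/221⌋ + ⌊7974/663⌋ = 2658 + 613 + 469 − 204 − 156 − 36 + 12 = 3356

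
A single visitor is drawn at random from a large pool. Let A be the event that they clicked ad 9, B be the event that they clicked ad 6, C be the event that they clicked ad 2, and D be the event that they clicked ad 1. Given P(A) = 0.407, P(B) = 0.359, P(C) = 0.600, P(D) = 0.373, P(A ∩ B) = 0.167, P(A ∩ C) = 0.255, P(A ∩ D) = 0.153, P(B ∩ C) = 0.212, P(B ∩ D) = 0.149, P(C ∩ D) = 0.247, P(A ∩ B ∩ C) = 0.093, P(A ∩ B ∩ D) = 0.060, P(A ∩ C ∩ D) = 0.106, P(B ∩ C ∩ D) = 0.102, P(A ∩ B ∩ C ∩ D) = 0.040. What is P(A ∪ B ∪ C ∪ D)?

0.877

P(A ∪ B ∪ C ∪ D) = 0.407 + 0.359 + 0.600 + 0.373 − 0.167 − 0.255 − 0.153 − 0.212 − 0.149 − 0.247 + 0.093 + 0.060 + 0.106 + 0.102 − 0.040 = 0.877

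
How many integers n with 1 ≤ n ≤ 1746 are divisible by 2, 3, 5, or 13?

Using inclusion–exclusion:
floor(1746/2) + floor(1746/3) + floor(1746/5) + floor(1746/13) − floor(1746/6) − floor(1746/10) − floor(1746/26) − floor(1746/15) − floor(1746/39) − floor(1746/65) + floor(1746/30) + floor(1746/78) + floor(1746/130) + floor(1746/195) − floor(1746/390) = 873 + 582 + 349 + 134 − 291 − 174 − 67 − 116 − 44 − 26 + 58 + 22 + 13 + 8 − 4 = 1317

1317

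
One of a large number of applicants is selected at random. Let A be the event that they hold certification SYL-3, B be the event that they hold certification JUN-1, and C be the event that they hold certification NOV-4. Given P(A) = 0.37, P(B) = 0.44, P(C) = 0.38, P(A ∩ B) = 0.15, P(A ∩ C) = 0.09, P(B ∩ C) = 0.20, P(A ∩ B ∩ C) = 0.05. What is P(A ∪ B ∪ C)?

0.80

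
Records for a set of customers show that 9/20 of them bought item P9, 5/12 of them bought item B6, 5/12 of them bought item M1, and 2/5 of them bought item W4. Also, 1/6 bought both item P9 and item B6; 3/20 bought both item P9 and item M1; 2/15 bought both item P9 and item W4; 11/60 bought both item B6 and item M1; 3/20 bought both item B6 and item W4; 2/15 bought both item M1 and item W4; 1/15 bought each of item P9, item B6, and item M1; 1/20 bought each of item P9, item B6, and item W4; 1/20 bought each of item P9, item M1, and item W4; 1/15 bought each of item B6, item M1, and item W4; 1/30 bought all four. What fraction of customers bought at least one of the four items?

29/30

Using inclusion–exclusion:
P(union) = 9/20 + 5/12 + 5/12 + 2/5 − 1/6 − 3/20 − 2/15 − 11/60 − 3/20 − 2/15 + 1/15 + 1/20 + 1/20 + 1/15 − 1/30 = 29/30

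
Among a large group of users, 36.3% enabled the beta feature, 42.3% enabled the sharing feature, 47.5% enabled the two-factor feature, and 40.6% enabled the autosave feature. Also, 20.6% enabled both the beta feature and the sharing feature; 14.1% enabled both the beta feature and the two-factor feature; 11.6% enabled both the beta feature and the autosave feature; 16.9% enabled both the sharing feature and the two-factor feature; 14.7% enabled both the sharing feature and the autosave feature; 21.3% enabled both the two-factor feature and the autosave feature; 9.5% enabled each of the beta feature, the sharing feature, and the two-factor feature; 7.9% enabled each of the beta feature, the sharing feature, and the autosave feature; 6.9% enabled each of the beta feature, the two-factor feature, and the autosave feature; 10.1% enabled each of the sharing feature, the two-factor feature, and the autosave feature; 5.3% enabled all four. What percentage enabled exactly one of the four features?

50.3%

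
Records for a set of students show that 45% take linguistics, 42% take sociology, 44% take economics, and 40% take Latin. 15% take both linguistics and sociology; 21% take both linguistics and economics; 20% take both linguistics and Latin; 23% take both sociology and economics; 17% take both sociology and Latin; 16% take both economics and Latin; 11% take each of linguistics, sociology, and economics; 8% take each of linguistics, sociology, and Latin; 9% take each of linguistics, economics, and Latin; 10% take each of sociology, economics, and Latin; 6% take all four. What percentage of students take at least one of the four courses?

91%

Inclusion–exclusion gives
P(at least one) = 45 + 42 + 44 + 40 − 15 − 21 − 20 − 23 − 17 − 16 + 11 + 8 + 9 + 10 − 6 = 91%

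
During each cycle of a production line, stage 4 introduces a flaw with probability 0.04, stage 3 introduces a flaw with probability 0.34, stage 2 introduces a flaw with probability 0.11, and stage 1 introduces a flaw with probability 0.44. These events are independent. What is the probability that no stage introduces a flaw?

0.31578624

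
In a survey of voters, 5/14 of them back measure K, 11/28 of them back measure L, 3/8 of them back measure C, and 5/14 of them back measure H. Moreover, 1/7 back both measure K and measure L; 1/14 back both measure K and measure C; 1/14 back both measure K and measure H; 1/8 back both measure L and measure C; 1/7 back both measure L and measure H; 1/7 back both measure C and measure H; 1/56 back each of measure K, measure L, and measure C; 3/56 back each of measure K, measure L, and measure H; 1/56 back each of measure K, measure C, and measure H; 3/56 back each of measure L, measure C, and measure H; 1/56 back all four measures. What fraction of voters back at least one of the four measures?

P(≥1) = 5/14 + 11/28 + 3/8 + 5/14 − 1/7 − 1/14 − 1/14 − 1/8 − 1/7 − 1/7 + 1/56 + 3/56 + 1/56 + 3/56 − 1/56 = 51/56

51/56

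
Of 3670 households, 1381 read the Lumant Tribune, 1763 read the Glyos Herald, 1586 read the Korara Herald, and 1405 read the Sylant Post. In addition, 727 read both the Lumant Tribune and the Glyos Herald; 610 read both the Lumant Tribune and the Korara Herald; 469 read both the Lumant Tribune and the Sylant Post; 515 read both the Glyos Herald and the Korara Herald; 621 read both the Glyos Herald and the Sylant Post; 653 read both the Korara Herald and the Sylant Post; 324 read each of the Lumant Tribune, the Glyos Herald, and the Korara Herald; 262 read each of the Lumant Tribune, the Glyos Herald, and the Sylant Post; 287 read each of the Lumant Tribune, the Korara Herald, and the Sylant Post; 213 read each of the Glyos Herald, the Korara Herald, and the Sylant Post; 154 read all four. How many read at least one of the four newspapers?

3472

Using inclusion–exclusion:
|at least one| = 1381 + 1763 + 1586 + 1405 − 727 − 610 − 469 − 515 − 621 − 653 + 324 + 262 + 287 + 213 − 154 = 3472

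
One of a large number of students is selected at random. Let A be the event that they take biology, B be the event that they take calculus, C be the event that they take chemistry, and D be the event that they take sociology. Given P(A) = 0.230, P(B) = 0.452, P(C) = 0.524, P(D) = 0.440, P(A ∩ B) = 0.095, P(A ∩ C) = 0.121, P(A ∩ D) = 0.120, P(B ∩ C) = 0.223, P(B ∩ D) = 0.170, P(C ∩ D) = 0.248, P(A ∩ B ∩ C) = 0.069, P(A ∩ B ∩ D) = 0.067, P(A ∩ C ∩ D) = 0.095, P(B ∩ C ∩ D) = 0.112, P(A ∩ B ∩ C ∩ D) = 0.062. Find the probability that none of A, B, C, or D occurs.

0.050

By inclusion-exclusion,
P(A ∪ B ∪ C ∪ D) = 0.230 + 0.452 + 0.524 + 0.440 − 0.095 − 0.121 − 0.120 − 0.223 − 0.170 − 0.248 + 0.069 + 0.067 + 0.095 + 0.112 − 0.062 = 0.950
P(none) = 1 − 0.950 = 0.050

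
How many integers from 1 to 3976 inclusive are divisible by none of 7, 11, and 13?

Inclusion–exclusion gives
⌊3976/7⌋ + ⌊3976/11⌋ + ⌊3976/13⌋ − ⌊3976/77⌋ − ⌊3976/91⌋ − ⌊3976/143⌋ + ⌊3976/1001⌋ = 568 + 361 + 305 − 51 − 43 − 27 + 3 = 1116
3976 − 1116 = 2860

2860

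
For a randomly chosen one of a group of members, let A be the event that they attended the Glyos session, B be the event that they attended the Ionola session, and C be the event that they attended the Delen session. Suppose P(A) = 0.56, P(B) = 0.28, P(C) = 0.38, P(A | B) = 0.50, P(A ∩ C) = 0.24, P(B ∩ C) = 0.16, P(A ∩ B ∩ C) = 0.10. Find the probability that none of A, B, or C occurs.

P(A ∩ B) = P(B)·P(A|B) = 0.28 × 0.50 = 0.14
P(A ∪ B ∪ C) = 0.56 + 0.28 + 0.38 − 0.14 − 0.24 − 0.16 + 0.10 = 0.78
P(none) = 1 − 0.78 = 0.22

0.22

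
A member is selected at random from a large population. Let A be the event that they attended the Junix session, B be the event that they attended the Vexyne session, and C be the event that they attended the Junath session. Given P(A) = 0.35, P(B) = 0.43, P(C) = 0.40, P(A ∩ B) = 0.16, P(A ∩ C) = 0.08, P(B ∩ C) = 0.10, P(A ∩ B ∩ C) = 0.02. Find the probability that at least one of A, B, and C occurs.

P(A ∪ B ∪ C) = 0.35 + 0.43 + 0.40 − 0.16 − 0.08 − 0.10 + 0.02 = 0.86

0.86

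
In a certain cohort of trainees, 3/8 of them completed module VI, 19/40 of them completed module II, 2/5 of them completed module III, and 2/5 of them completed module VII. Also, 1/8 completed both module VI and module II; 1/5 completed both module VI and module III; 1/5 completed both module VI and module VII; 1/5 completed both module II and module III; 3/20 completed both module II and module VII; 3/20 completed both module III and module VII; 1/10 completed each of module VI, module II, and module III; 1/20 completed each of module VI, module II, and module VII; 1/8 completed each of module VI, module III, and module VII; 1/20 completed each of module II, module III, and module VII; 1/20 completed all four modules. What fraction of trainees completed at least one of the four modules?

9/10

By inclusion–exclusion:
P(at least one) = 3/8 + 19/40 + 2/5 + 2/5 − 1/8 − 1/5 − 1/5 − 1/5 − 3/20 − 3/20 + 1/10 + 1/20 + 1/8 + 1/20 − 1/20 = 9/10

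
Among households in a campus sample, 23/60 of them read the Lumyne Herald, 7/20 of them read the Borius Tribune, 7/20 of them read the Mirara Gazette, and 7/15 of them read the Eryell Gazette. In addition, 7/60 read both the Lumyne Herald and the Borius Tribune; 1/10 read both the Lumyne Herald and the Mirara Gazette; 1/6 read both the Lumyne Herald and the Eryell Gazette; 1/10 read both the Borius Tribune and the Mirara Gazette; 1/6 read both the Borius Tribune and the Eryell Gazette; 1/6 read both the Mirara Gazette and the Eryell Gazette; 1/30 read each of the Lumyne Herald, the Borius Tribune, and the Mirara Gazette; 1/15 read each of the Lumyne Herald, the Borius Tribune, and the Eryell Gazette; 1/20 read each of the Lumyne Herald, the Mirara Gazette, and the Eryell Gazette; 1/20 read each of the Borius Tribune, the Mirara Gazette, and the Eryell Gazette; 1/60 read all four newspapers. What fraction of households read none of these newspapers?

1/12

By inclusion–exclusion:
P(≥1) = 23/60 + 7/20 + 7/20 + 7/15 − 7/60 − 1/10 − 1/6 − 1/10 − 1/6 − 1/6 + 1/30 + 1/15 + 1/20 + 1/20 − 1/60 = 11/12
P(none) = 1 − 11/12 = 1/12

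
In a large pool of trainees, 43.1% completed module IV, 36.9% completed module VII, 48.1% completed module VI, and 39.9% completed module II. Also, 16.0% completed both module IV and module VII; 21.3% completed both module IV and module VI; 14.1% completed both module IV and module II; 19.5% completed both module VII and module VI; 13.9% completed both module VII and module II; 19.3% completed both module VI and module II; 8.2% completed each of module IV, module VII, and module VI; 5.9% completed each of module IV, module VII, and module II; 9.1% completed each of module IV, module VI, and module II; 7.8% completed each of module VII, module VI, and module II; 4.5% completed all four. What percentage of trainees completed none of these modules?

9.6%

Inclusion–exclusion gives
P(at least one) = 43.1 + 36.9 + 48.1 + 39.9 − 16.0 − 21.3 − 14.1 − 19.5 − 13.9 − 19.3 + 8.2 + 5.9 + 9.1 + 7.8 − 4.5 = 90.4%
P(none) = 100% − 90.4% = 9.6%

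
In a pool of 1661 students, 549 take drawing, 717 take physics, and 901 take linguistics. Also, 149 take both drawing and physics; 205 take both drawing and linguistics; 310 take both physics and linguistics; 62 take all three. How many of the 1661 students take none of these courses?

96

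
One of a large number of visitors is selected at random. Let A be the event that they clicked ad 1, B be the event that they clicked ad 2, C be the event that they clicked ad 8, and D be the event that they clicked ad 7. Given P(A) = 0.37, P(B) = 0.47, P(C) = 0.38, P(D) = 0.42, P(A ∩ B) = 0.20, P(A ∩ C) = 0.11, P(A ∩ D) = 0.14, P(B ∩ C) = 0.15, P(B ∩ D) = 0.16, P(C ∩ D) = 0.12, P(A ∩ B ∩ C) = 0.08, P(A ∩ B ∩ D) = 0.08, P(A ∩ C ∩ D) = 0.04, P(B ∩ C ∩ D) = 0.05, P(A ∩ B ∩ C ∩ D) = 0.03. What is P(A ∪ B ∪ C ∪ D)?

By inclusion-exclusion,
P(A ∪ B ∪ C ∪ D) = 0.37 + 0.47 + 0.38 + 0.42 − 0.20 − 0.11 − 0.14 − 0.15 − 0.16 − 0.12 + 0.08 + 0.08 + 0.04 + 0.05 − 0.03 = 0.98

0.98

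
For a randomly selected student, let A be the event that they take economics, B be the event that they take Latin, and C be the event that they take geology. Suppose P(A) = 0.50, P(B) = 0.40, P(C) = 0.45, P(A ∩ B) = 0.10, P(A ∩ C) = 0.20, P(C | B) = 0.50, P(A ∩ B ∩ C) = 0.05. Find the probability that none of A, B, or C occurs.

0.10

P(B ∩ C) = P(B)·P(C|B) = 0.40 × 0.50 = 0.20
P(A ∪ B ∪ C) = 0.50 + 0.40 + 0.45 − 0.10 − 0.20 − 0.20 + 0.05 = 0.90
P(none) = 1 − 0.90 = 0.10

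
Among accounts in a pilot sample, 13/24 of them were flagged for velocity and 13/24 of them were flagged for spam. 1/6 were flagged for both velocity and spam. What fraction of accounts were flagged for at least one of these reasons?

11/12

By inclusion-exclusion,
P(at least one) = 13/24 + 13/24 − 1/6 = 11/12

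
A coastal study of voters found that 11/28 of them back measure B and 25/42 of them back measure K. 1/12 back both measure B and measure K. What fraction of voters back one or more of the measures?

19/21

Using inclusion–exclusion:
P(at least one) = 11/28 + 25/42 − 1/12 = 19/21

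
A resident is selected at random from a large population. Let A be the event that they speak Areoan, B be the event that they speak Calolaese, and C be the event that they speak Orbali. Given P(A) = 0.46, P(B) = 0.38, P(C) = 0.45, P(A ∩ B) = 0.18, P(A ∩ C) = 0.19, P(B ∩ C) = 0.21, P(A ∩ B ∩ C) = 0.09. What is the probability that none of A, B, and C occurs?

0.20

Using inclusion–exclusion:
P(A ∪ B ∪ C) = 0.46 + 0.38 + 0.45 − 0.18 − 0.19 − 0.21 + 0.09 = 0.80
P(none) = 1 − 0.80 = 0.20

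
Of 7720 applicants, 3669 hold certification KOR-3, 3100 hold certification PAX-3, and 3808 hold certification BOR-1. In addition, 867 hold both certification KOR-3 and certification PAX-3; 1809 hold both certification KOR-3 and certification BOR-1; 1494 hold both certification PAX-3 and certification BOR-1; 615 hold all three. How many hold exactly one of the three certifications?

By inclusion–exclusion (exactly-one form):
|exactly one| = 3669 + 3100 + 3808 − 2·867 − 2·1809 − 2·1494 + 3·615 = 4082

4082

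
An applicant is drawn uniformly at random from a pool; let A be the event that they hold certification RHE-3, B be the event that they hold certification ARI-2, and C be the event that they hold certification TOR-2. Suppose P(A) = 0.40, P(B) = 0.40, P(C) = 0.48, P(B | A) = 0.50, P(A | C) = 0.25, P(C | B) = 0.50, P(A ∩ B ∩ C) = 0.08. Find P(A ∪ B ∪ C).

0.84

P(A ∩ B) = P(A)·P(B|A) = 0.40 × 0.50 = 0.20
P(A ∩ C) = P(C)·P(A|C) = 0.48 × 0.25 = 0.12
P(B ∩ C) = P(B)·P(C|B) = 0.40 × 0.50 = 0.20
P(A ∪ B ∪ C) = 0.40 + 0.40 + 0.48 − 0.20 − 0.12 − 0.20 + 0.08 = 0.84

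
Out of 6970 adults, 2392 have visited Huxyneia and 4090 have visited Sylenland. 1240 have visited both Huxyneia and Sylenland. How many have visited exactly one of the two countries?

4002

By inclusion–exclusion (exactly-one form):
N(exactly one) = 2392 + 4090 − 2·1240 = 4002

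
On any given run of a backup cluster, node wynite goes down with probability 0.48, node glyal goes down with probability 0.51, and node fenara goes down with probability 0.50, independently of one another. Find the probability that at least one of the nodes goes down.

0.8726

P(none) = (1 − 0.48) × (1 − 0.51) × (1 − 0.50) = 0.52 × 0.49 × 0.50 = 0.1274
P(at least one) = 1 − 0.1274 = 0.8726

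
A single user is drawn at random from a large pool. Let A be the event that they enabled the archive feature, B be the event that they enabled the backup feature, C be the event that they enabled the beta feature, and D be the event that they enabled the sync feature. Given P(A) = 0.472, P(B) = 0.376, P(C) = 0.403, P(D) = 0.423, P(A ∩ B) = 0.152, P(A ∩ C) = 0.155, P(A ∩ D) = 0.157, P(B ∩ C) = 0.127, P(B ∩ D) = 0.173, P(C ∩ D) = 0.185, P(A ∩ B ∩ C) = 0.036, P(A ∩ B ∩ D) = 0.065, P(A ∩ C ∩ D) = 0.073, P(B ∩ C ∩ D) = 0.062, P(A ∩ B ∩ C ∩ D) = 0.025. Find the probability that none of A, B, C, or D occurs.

0.064

Using inclusion–exclusion:
P(A ∪ B ∪ C ∪ D) = 0.472 + 0.376 + 0.403 + 0.423 − 0.152 − 0.155 − 0.157 − 0.127 − 0.173 − 0.185 + 0.036 + 0.065 + 0.073 + 0.062 − 0.025 = 0.936
P(none) = 1 − 0.936 = 0.064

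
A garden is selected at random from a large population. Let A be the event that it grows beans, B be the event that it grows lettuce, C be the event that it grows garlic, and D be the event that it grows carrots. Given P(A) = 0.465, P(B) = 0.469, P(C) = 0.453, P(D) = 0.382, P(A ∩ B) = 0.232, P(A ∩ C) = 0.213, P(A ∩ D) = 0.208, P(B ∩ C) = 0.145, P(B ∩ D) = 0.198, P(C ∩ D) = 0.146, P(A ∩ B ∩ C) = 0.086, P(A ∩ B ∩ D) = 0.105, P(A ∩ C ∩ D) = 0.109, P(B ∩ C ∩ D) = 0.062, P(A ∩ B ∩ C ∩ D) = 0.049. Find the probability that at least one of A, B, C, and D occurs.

0.940

By inclusion-exclusion,
P(A ∪ B ∪ C ∪ D) = 0.465 + 0.469 + 0.453 + 0.382 − 0.232 − 0.213 − 0.208 − 0.145 − 0.198 − 0.146 + 0.086 + 0.105 + 0.109 + 0.062 − 0.049 = 0.940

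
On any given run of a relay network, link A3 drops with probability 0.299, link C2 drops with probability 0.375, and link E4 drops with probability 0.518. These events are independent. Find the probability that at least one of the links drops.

0.78882375

Independence gives P(none) = ∏(1 − pᵢ).
P(none) = (1 − 0.299) × (1 − 0.375) × (1 − 0.518) = 0.701 × 0.625 × 0.482 = 0.21117625
P(at least one) = 1 − 0.21117625 = 0.78882375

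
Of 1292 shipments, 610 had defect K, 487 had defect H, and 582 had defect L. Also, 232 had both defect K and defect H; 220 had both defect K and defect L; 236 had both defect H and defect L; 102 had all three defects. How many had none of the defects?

199

Apply inclusion-exclusion:
|at least one| = 610 + 487 + 582 − 232 − 220 − 236 + 102 = 1093
None: 1292 − 1093 = 199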